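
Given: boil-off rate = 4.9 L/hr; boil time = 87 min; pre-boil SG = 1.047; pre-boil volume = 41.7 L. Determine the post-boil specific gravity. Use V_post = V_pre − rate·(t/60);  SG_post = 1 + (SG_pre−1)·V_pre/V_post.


V_post = 41.7 − 4.9·(87/60) = 34.5950
SG_post = 1 + (1.047 − 1)·41.7/34.5950

1.0567


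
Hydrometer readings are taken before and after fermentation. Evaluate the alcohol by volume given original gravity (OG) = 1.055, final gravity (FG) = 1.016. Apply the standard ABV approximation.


ABV = (OG − FG) · 131.25
ABV = (1.055 − 1.016) · 131.25

5.1187 % ABV


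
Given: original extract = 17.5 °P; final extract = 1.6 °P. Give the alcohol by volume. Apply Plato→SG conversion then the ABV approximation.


SG = 259/(259 − P);  ABV = (OG − FG)·131.25
OG = 259/(259 − 17.5) = 1.0725
FG = 259/(259 − 1.6) = 1.0062
ABV = (1.0725 − 1.0062)·131.25

8.6950 % ABV


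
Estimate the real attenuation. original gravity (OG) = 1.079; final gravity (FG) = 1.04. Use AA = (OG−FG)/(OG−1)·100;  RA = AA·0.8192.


AA = (1.079 − 1.04)/(1.079 − 1)·100 = 49.3671
RA = 49.3671·0.8192

40.4415 %


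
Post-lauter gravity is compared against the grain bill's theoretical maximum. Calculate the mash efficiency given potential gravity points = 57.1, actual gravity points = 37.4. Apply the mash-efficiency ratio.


efficiency = actual / potential × 100
efficiency = 37.4 / 57.1 × 100

65.4991 %


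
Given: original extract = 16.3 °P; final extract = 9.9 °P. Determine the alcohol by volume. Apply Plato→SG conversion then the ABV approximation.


SG = 259/(259 − P);  ABV = (OG − FG)·131.25
OG = 259/(259 − 16.3) = 1.0672
FG = 259/(259 − 9.9) = 1.0397
ABV = (1.0672 − 1.0397)·131.25

3.5986 % ABV


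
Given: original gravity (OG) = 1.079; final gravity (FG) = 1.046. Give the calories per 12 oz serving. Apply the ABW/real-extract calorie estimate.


ABW = (OG−FG)·131.25·0.79/FG;  °P = 259 − 259/SG (for OG→OE and FG→AE);  RE = 0.1808·OE + 0.8192·AE;  Cal = (6.9·ABW + 4·(RE−0.1))·FG·3.55
ABW = (1.079 − 1.046)·131.25·0.79/1.046 = 3.2712
OE = 259 − 259/1.079 = 18.9629 °P
AE = 259 − 259/1.046 = 11.3901 °P
RE = 0.1808·18.9629 + 0.8192·11.3901 = 12.7592 °P
Cal = (6.9·3.2712 + 4·(12.7592−0.1))·1.046·3.55

271.8443 kcal


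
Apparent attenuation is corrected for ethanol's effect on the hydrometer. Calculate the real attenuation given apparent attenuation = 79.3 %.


RA = AA · 0.8192
RA = 79.3 · 0.8192

64.9626 %


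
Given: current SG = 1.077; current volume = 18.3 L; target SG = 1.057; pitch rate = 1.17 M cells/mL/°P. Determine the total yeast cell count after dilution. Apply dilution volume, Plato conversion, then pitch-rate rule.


V_w = V·((SG_c−1)/(SG_t−1)−1);  °P = 259 − 259/SG_t;  cells = rate·(V+V_w)·°P
V_w = 18.3·((1.077−1)/(1.057−1)−1) = 6.4211
V_final = 18.3 + 6.4211 = 24.7211
°P = 259 − 259/1.057 = 13.9669
cells = 1.17·24.7211·13.9669

403.9731 billion cells


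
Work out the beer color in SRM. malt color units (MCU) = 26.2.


SRM = 1.4922 · MCU^0.6859
SRM = 1.4922 · 26.2^0.6859

14.0165 SRM


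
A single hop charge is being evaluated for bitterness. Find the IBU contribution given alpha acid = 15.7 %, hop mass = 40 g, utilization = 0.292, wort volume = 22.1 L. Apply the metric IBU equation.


IBU = (α/100)·mass·U·1000 / V
IBU = (15.7/100)·40·0.292·1000 / 22.1

82.9756 IBU


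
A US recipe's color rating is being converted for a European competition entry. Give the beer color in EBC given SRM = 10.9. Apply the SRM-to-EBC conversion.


EBC = SRM · 1.97
EBC = 10.9 · 1.97

21.4730 EBC


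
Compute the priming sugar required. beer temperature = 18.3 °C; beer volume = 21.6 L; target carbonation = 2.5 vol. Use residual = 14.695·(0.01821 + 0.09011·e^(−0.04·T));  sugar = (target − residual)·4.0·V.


residual = 14.695·(0.01821 + 0.09011·e^(−0.04·18.3)) = 0.9044
sugar = (2.5 − 0.9044)·4.0·21.6

137.8556 g


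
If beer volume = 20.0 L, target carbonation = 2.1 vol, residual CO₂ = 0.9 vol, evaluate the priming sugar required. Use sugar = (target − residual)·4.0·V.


sugar = (2.1 − 0.9)·4.0·20.0

96.0000 g


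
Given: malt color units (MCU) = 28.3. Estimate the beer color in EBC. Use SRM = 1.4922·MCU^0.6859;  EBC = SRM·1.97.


SRM = 1.4922·28.3^0.6859 = 14.7777
EBC = 14.7777·1.97

29.1121 EBC


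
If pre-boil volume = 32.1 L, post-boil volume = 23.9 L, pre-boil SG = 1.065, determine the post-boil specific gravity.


SG_post = 1 + (SG_pre − 1)·V_pre/V_post
pts_pre = (1.065 − 1)·1000 = 65.0000
pts_post = 65.0000·32.1/23.9 = 87.3013
SG_post = 1 + 87.3013/1000

1.0873


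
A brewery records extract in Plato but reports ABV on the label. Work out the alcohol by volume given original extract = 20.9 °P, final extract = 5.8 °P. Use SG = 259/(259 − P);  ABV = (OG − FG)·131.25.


OG = 259/(259 − 20.9) = 1.0878
FG = 259/(259 − 5.8) = 1.0229
ABV = (1.0878 − 1.0229)·131.25

8.5144 % ABV


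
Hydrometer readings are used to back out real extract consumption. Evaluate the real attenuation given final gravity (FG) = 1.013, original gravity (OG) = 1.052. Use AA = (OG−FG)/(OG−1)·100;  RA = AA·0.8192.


AA = (1.052 − 1.013)/(1.052 − 1)·100 = 75.0000
RA = 75.0000·0.8192

61.4400 %


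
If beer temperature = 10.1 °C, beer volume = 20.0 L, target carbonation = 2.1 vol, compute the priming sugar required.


residual = 14.695·(0.01821 + 0.09011·e^(−0.04·T));  sugar = (target − residual)·4.0·V
residual = 14.695·(0.01821 + 0.09011·e^(−0.04·10.1)) = 1.1517
sugar = (2.1 − 1.1517)·4.0·20.0

75.8666 g


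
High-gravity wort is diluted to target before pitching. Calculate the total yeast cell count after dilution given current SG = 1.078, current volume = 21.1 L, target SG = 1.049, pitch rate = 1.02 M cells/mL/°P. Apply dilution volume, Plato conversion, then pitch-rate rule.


V_w = V·((SG_c−1)/(SG_t−1)−1);  °P = 259 − 259/SG_t;  cells = rate·(V+V_w)·°P
V_w = 21.1·((1.078−1)/(1.049−1)−1) = 12.4878
V_final = 21.1 + 12.4878 = 33.5878
°P = 259 − 259/1.049 = 12.0982
cells = 1.02·33.5878·12.0982

414.4780 billion cells


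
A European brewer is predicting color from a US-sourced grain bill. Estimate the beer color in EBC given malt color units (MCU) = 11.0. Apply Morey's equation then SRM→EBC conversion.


SRM = 1.4922·MCU^0.6859;  EBC = SRM·1.97
SRM = 1.4922·11.0^0.6859 = 7.7289
EBC = 7.7289·1.97

15.2260 EBC


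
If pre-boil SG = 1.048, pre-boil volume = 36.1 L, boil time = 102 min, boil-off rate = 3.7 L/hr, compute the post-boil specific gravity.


V_post = V_pre − rate·(t/60);  SG_post = 1 + (SG_pre−1)·V_pre/V_post
V_post = 36.1 − 3.7·(102/60) = 29.8100
SG_post = 1 + (1.048 − 1)·36.1/29.8100

1.0581


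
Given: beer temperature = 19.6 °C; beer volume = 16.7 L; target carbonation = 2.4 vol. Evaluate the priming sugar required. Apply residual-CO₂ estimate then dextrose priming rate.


residual = 14.695·(0.01821 + 0.09011·e^(−0.04·T));  sugar = (target − residual)·4.0·V
residual = 14.695·(0.01821 + 0.09011·e^(−0.04·19.6)) = 0.8722
sugar = (2.4 − 0.8722)·4.0·16.7

102.0585 g


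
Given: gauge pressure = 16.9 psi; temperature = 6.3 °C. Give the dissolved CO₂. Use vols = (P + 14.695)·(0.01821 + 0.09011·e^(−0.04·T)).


vols = (16.9 + 14.695)·(0.01821 + 0.09011·e^(−0.04·6.3))

2.7882 volumes


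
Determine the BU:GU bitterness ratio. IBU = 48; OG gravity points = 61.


BU:GU = IBU / OG_points
BU:GU = 48 / 61

0.7869


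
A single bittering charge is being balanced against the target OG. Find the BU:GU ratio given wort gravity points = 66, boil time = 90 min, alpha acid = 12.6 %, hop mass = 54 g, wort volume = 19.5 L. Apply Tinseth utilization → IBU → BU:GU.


U = 1.65·0.000125^(GP/1000)·(1−e^(−0.04t))/4.15;  IBU = (α/100)·m·U·1000/V;  BU:GU = IBU/GP
U = 1.65·0.000125^(66/1000)·(1−e^(−0.04·90))/4.15 = 0.2137
IBU = (12.6/100)·54·0.2137·1000/19.5 = 74.5641
BU:GU = 74.5641/66

1.1298


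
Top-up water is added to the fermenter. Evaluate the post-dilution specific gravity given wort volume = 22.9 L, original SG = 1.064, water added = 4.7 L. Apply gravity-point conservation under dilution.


SG_new = 1 + (SG_old − 1)·V_old/(V_old + V_water)
pts = (1.064 − 1)·1000·22.9/(22.9 + 4.7) = 53.1014
SG_new = 1 + 53.1014/1000

1.0531


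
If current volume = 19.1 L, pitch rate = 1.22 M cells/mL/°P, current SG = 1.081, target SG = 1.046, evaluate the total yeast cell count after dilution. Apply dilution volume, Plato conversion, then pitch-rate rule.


V_w = V·((SG_c−1)/(SG_t−1)−1);  °P = 259 − 259/SG_t;  cells = rate·(V+V_w)·°P
V_w = 19.1·((1.081−1)/(1.046−1)−1) = 14.5326
V_final = 19.1 + 14.5326 = 33.6326
°P = 259 − 259/1.046 = 11.3901
cells = 1.22·33.6326·11.3901

467.3544 billion cells


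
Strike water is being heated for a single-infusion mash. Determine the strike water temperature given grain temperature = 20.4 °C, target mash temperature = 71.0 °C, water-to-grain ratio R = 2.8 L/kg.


T_strike = (0.41/R)·(T_mash − T_grain) + T_mash
T_strike = (0.41/2.8)·(71.0 − 20.4) + 71.0

78.4093 °C


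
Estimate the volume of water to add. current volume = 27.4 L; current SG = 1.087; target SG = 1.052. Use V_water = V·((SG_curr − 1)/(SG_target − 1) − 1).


V_water = 27.4·((1.087 − 1)/(1.052 − 1) − 1)

18.4423 L


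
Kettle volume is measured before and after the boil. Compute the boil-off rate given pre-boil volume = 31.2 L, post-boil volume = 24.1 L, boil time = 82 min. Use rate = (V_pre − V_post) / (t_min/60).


rate = (31.2 − 24.1) / (82/60)

5.1951 L/hr


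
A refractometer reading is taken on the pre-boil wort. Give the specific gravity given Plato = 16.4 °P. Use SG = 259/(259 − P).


SG = 259/(259 − 16.4)

1.0676


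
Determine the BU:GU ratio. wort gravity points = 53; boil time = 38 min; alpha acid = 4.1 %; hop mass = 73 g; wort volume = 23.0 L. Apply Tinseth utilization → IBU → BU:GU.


U = 1.65·0.000125^(GP/1000)·(1−e^(−0.04t))/4.15;  IBU = (α/100)·m·U·1000/V;  BU:GU = IBU/GP
U = 1.65·0.000125^(53/1000)·(1−e^(−0.04·38))/4.15 = 0.1929
IBU = (4.1/100)·73·0.1929·1000/23.0 = 25.1051
BU:GU = 25.1051/53

0.4737


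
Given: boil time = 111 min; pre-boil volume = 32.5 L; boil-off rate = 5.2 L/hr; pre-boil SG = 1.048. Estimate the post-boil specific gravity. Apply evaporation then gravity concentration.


V_post = V_pre − rate·(t/60);  SG_post = 1 + (SG_pre−1)·V_pre/V_post
V_post = 32.5 − 5.2·(111/60) = 22.8800
SG_post = 1 + (1.048 − 1)·32.5/22.8800

1.0682


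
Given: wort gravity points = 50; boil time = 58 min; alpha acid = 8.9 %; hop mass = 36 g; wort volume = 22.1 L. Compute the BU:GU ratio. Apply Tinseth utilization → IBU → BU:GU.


U = 1.65·0.000125^(GP/1000)·(1−e^(−0.04t))/4.15;  IBU = (α/100)·m·U·1000/V;  BU:GU = IBU/GP
U = 1.65·0.000125^(50/1000)·(1−e^(−0.04·58))/4.15 = 0.2287
IBU = (8.9/100)·36·0.2287·1000/22.1 = 33.1632
BU:GU = 33.1632/50

0.6633


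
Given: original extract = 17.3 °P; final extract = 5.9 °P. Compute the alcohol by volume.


SG = 259/(259 − P);  ABV = (OG − FG)·131.25
OG = 259/(259 − 17.3) = 1.0716
FG = 259/(259 − 5.9) = 1.0233
ABV = (1.0716 − 1.0233)·131.25

6.3348 % ABV


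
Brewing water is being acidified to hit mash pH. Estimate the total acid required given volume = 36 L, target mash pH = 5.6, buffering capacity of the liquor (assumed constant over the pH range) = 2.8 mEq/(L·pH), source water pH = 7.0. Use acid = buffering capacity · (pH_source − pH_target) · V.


acid = 2.8 · (7.0 − 5.6) · 36

141.1200 mEq


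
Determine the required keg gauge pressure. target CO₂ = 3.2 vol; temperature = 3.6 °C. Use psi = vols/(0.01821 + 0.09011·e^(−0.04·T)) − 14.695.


psi = 3.2/(0.01821 + 0.09011·e^(−0.04·3.6)) − 14.695

18.5569 psi


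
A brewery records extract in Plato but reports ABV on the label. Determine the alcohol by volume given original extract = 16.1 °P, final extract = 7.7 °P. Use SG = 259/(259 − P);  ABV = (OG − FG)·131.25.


OG = 259/(259 − 16.1) = 1.0663
FG = 259/(259 − 7.7) = 1.0306
ABV = (1.0663 − 1.0306)·131.25

4.6780 % ABV


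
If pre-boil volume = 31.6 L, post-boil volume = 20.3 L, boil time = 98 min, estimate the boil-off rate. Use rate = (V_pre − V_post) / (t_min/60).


rate = (31.6 − 20.3) / (98/60)

6.9184 L/hr


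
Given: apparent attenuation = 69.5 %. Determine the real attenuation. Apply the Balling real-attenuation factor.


RA = AA · 0.8192
RA = 69.5 · 0.8192

56.9344 %


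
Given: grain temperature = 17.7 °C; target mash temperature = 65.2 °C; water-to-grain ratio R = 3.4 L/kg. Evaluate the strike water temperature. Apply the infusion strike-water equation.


T_strike = (0.41/R)·(T_mash − T_grain) + T_mash
T_strike = (0.41/3.4)·(65.2 − 17.7) + 65.2

70.9279 °C


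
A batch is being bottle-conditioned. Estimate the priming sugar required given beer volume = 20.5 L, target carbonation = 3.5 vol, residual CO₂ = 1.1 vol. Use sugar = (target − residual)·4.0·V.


sugar = (3.5 − 1.1)·4.0·20.5

196.8000 g


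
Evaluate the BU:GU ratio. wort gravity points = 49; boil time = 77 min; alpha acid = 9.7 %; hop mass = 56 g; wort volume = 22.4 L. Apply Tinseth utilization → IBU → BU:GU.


U = 1.65·0.000125^(GP/1000)·(1−e^(−0.04t))/4.15;  IBU = (α/100)·m·U·1000/V;  BU:GU = IBU/GP
U = 1.65·0.000125^(49/1000)·(1−e^(−0.04·77))/4.15 = 0.2442
IBU = (9.7/100)·56·0.2442·1000/22.4 = 59.2193
BU:GU = 59.2193/49

1.2086


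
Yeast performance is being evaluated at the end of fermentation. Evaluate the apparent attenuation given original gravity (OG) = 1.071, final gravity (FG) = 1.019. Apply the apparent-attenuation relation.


AA = (OG − FG)/(OG − 1) · 100
AA = (1.071 − 1.019)/(1.071 − 1) · 100

73.2394 %


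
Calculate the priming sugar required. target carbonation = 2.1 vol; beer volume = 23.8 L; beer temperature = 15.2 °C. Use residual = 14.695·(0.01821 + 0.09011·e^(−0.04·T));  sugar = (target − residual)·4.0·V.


residual = 14.695·(0.01821 + 0.09011·e^(−0.04·15.2)) = 0.9885
sugar = (2.1 − 0.9885)·4.0·23.8

105.8126 g


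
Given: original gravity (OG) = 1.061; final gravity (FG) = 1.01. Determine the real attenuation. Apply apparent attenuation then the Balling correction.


AA = (OG−FG)/(OG−1)·100;  RA = AA·0.8192
AA = (1.061 − 1.01)/(1.061 − 1)·100 = 83.6066
RA = 83.6066·0.8192

68.4905 %


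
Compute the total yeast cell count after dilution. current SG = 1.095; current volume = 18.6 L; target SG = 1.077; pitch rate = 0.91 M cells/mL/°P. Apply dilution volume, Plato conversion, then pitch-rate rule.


V_w = V·((SG_c−1)/(SG_t−1)−1);  °P = 259 − 259/SG_t;  cells = rate·(V+V_w)·°P
V_w = 18.6·((1.095−1)/(1.077−1)−1) = 4.3481
V_final = 18.6 + 4.3481 = 22.9481
°P = 259 − 259/1.077 = 18.5172
cells = 0.91·22.9481·18.5172

386.6892 billion cells


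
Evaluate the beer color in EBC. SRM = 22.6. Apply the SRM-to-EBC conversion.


EBC = SRM · 1.97
EBC = 22.6 · 1.97

44.5220 EBC


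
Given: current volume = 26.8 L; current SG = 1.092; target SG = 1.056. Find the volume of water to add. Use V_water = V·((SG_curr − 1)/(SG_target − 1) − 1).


V_water = 26.8·((1.092 − 1)/(1.056 − 1) − 1)

17.2286 L


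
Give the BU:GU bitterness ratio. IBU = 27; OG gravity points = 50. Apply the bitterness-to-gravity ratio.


BU:GU = IBU / OG_points
BU:GU = 27 / 50

0.5400


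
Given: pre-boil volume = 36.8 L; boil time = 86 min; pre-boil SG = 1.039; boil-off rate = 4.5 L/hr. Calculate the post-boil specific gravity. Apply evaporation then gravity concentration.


V_post = V_pre − rate·(t/60);  SG_post = 1 + (SG_pre−1)·V_pre/V_post
V_post = 36.8 − 4.5·(86/60) = 30.3500
SG_post = 1 + (1.039 − 1)·36.8/30.3500

1.0473


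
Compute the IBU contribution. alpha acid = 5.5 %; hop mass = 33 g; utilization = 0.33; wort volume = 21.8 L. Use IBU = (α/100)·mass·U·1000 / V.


IBU = (5.5/100)·33·0.33·1000 / 21.8

27.4748 IBU


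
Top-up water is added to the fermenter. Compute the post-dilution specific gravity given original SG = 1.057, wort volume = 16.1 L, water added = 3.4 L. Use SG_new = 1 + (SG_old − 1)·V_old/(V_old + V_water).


pts = (1.057 − 1)·1000·16.1/(16.1 + 3.4) = 47.0615
SG_new = 1 + 47.0615/1000

1.0471


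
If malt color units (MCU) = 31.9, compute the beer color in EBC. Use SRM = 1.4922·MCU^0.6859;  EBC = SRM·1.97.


SRM = 1.4922·31.9^0.6859 = 16.0427
EBC = 16.0427·1.97

31.6041 EBC


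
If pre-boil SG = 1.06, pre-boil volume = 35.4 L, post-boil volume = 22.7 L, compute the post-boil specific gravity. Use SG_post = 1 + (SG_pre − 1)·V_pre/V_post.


pts_pre = (1.06 − 1)·1000 = 60.0000
pts_post = 60.0000·35.4/22.7 = 93.5683
SG_post = 1 + 93.5683/1000

1.0936


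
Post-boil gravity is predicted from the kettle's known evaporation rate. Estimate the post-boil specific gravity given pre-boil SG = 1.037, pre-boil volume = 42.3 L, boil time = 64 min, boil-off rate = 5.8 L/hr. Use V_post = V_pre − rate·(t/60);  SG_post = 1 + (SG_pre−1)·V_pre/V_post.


V_post = 42.3 − 5.8·(64/60) = 36.1133
SG_post = 1 + (1.037 − 1)·42.3/36.1133

1.0433


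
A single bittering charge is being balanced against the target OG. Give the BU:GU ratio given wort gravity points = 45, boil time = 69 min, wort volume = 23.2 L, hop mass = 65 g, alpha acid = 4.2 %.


U = 1.65·0.000125^(GP/1000)·(1−e^(−0.04t))/4.15;  IBU = (α/100)·m·U·1000/V;  BU:GU = IBU/GP
U = 1.65·0.000125^(45/1000)·(1−e^(−0.04·69))/4.15 = 0.2485
IBU = (4.2/100)·65·0.2485·1000/23.2 = 29.2466
BU:GU = 29.2466/45

0.6499


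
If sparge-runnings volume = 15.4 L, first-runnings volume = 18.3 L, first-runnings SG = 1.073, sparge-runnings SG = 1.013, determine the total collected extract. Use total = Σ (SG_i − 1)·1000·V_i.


first = (1.073 − 1)·1000·18.3 = 1335.9000
sparge = (1.013 − 1)·1000·15.4 = 200.2000
total = 1335.9000 + 200.2000

1536.1000 gravity·L


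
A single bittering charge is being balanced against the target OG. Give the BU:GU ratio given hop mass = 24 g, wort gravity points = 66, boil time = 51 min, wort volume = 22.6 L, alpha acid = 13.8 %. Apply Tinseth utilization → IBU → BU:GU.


U = 1.65·0.000125^(GP/1000)·(1−e^(−0.04t))/4.15;  IBU = (α/100)·m·U·1000/V;  BU:GU = IBU/GP
U = 1.65·0.000125^(66/1000)·(1−e^(−0.04·51))/4.15 = 0.1911
IBU = (13.8/100)·24·0.1911·1000/22.6 = 28.0104
BU:GU = 28.0104/66

0.4244


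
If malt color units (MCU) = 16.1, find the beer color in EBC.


SRM = 1.4922·MCU^0.6859;  EBC = SRM·1.97
SRM = 1.4922·16.1^0.6859 = 10.0367
EBC = 10.0367·1.97

19.7722 EBC


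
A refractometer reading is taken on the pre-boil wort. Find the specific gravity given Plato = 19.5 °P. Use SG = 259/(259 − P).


SG = 259/(259 − 19.5)

1.0814


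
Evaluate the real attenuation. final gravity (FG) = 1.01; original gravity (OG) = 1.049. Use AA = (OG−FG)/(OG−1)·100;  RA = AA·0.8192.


AA = (1.049 − 1.01)/(1.049 − 1)·100 = 79.5918
RA = 79.5918·0.8192

65.2016 %


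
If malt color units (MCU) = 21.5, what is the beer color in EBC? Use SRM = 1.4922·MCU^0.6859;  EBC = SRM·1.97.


SRM = 1.4922·21.5^0.6859 = 12.2390
EBC = 12.2390·1.97

24.1109 EBC


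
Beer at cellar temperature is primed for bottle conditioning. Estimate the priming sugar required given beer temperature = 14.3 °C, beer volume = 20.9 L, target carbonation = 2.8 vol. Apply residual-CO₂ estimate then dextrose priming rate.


residual = 14.695·(0.01821 + 0.09011·e^(−0.04·T));  sugar = (target − residual)·4.0·V
residual = 14.695·(0.01821 + 0.09011·e^(−0.04·14.3)) = 1.0149
sugar = (2.8 − 1.0149)·4.0·20.9

149.2302 g


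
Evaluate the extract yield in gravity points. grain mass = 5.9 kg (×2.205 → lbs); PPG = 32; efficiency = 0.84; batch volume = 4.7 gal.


points = lbs × PPG × eff / vol
lbs = 5.9 × 2.205 = 13.0095
points = 13.0095 × 32 × 0.84 / 4.7

74.4033 points


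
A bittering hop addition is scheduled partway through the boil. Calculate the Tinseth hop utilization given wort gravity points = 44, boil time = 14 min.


U = 1.65·0.000125^(GP/1000) · (1 − e^(−0.04·t))/4.15
bigness = 1.65·0.000125^(44/1000) = 1.1111
boil_factor = (1 − e^(−0.04·14))/4.15 = 0.1033
U = 1.1111 · 0.1033

0.1148


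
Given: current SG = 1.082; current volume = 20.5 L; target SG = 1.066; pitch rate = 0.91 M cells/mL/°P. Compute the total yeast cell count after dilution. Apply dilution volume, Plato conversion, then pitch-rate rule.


V_w = V·((SG_c−1)/(SG_t−1)−1);  °P = 259 − 259/SG_t;  cells = rate·(V+V_w)·°P
V_w = 20.5·((1.082−1)/(1.066−1)−1) = 4.9697
V_final = 20.5 + 4.9697 = 25.4697
°P = 259 − 259/1.066 = 16.0356
cells = 0.91·25.4697·16.0356

371.6650 billion cells


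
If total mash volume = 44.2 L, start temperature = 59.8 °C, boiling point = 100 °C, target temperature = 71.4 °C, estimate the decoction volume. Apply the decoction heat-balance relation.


V_dec = V_total·(T_target − T_start)/(T_boil − T_start)
V_dec = 44.2·(71.4 − 59.8)/(100 − 59.8)

12.7542 L


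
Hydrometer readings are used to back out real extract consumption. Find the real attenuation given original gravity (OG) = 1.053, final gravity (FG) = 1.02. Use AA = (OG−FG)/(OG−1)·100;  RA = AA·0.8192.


AA = (1.053 − 1.02)/(1.053 − 1)·100 = 62.2642
RA = 62.2642·0.8192

51.0068 %


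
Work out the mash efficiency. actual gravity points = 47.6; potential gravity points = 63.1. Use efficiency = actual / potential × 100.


efficiency = 47.6 / 63.1 × 100

75.4358 %


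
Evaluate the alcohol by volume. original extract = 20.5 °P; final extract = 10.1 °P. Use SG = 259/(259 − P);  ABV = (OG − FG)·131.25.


OG = 259/(259 − 20.5) = 1.0860
FG = 259/(259 − 10.1) = 1.0406
ABV = (1.0860 − 1.0406)·131.25

5.9555 % ABV


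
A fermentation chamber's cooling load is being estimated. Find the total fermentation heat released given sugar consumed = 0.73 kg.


Q = m_sugar · 590 kJ/kg
Q = 0.73 · 590

430.7000 kJ


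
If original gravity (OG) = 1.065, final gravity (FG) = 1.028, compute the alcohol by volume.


ABV = (OG − FG) · 131.25
ABV = (1.065 − 1.028) · 131.25

4.8562 % ABV


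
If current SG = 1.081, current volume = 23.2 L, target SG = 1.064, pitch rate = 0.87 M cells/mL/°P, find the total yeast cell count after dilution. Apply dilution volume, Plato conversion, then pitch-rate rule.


V_w = V·((SG_c−1)/(SG_t−1)−1);  °P = 259 − 259/SG_t;  cells = rate·(V+V_w)·°P
V_w = 23.2·((1.081−1)/(1.064−1)−1) = 6.1625
V_final = 23.2 + 6.1625 = 29.3625
°P = 259 − 259/1.064 = 15.5789
cells = 0.87·29.3625·15.5789

397.9701 billion cells


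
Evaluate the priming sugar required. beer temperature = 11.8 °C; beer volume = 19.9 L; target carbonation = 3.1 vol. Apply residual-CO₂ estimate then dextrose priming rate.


residual = 14.695·(0.01821 + 0.09011·e^(−0.04·T));  sugar = (target − residual)·4.0·V
residual = 14.695·(0.01821 + 0.09011·e^(−0.04·11.8)) = 1.0935
sugar = (3.1 − 1.0935)·4.0·19.9

159.7135 g


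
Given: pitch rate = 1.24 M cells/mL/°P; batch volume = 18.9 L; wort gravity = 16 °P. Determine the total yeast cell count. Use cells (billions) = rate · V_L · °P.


cells = 1.24 · 18.9 · 16

374.9760 billion cells


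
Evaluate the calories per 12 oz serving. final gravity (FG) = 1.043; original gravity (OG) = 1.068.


ABW = (OG−FG)·131.25·0.79/FG;  °P = 259 − 259/SG (for OG→OE and FG→AE);  RE = 0.1808·OE + 0.8192·AE;  Cal = (6.9·ABW + 4·(RE−0.1))·FG·3.55
ABW = (1.068 − 1.043)·131.25·0.79/1.043 = 2.4853
OE = 259 − 259/1.068 = 16.4906 °P
AE = 259 − 259/1.043 = 10.6779 °P
RE = 0.1808·16.4906 + 0.8192·10.6779 = 11.7288 °P
Cal = (6.9·2.4853 + 4·(11.7288−0.1))·1.043·3.55

235.7252 kcal


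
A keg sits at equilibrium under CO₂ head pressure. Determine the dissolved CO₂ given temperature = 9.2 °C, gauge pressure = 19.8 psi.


vols = (P + 14.695)·(0.01821 + 0.09011·e^(−0.04·T))
vols = (19.8 + 14.695)·(0.01821 + 0.09011·e^(−0.04·9.2))

2.7795 volumes


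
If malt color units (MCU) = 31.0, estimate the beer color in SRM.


SRM = 1.4922 · MCU^0.6859
SRM = 1.4922 · 31.0^0.6859

15.7308 SRM


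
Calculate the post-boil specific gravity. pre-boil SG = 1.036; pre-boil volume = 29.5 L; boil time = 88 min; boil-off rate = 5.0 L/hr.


V_post = V_pre − rate·(t/60);  SG_post = 1 + (SG_pre−1)·V_pre/V_post
V_post = 29.5 − 5.0·(88/60) = 22.1667
SG_post = 1 + (1.036 − 1)·29.5/22.1667

1.0479


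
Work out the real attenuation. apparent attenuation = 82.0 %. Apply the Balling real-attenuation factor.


RA = AA · 0.8192
RA = 82.0 · 0.8192

67.1744 %


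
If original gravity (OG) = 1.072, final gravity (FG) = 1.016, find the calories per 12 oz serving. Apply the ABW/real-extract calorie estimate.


ABW = (OG−FG)·131.25·0.79/FG;  °P = 259 − 259/SG (for OG→OE and FG→AE);  RE = 0.1808·OE + 0.8192·AE;  Cal = (6.9·ABW + 4·(RE−0.1))·FG·3.55
ABW = (1.072 − 1.016)·131.25·0.79/1.016 = 5.7151
OE = 259 − 259/1.072 = 17.3955 °P
AE = 259 − 259/1.016 = 4.0787 °P
RE = 0.1808·17.3955 + 0.8192·4.0787 = 6.4864 °P
Cal = (6.9·5.7151 + 4·(6.4864−0.1))·1.016·3.55

234.3683 kcal


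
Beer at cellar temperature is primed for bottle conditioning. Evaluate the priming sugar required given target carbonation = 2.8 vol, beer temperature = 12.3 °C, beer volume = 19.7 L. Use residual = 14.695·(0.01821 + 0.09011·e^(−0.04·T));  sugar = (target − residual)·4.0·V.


residual = 14.695·(0.01821 + 0.09011·e^(−0.04·12.3)) = 1.0772
sugar = (2.8 − 1.0772)·4.0·19.7

135.7571 g


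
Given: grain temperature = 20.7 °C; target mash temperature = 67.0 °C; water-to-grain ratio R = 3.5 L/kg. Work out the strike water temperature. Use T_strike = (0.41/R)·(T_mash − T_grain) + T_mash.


T_strike = (0.41/3.5)·(67.0 − 20.7) + 67.0

72.4237 °C


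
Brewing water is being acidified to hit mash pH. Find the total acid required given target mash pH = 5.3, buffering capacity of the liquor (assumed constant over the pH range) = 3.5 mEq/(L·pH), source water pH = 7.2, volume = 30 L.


acid = buffering capacity · (pH_source − pH_target) · V
acid = 3.5 · (7.2 − 5.3) · 30

199.5000 mEq


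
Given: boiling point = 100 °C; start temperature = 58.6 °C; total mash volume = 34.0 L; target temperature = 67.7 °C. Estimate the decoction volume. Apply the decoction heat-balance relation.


V_dec = V_total·(T_target − T_start)/(T_boil − T_start)
V_dec = 34.0·(67.7 − 58.6)/(100 − 58.6)

7.4734 L


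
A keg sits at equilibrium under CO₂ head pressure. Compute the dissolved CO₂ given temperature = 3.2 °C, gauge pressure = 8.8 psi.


vols = (P + 14.695)·(0.01821 + 0.09011·e^(−0.04·T))
vols = (8.8 + 14.695)·(0.01821 + 0.09011·e^(−0.04·3.2))

2.2906 volumes


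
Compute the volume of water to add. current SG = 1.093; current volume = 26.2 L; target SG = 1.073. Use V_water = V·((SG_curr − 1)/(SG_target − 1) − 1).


V_water = 26.2·((1.093 − 1)/(1.073 − 1) − 1)

7.1781 L


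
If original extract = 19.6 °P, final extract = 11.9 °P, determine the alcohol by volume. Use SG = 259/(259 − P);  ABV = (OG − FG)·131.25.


OG = 259/(259 − 19.6) = 1.0819
FG = 259/(259 − 11.9) = 1.0482
ABV = (1.0819 − 1.0482)·131.25

4.4248 % ABV


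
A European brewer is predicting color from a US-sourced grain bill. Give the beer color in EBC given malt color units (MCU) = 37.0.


SRM = 1.4922·MCU^0.6859;  EBC = SRM·1.97
SRM = 1.4922·37.0^0.6859 = 17.7606
EBC = 17.7606·1.97

34.9883 EBC


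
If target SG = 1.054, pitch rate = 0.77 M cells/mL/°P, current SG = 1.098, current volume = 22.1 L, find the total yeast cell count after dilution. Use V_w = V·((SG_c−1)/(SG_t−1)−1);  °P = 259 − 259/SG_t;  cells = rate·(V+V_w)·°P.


V_w = 22.1·((1.098−1)/(1.054−1)−1) = 18.0074
V_final = 22.1 + 18.0074 = 40.1074
°P = 259 − 259/1.054 = 13.2694
cells = 0.77·40.1074·13.2694

409.7965 billion cells


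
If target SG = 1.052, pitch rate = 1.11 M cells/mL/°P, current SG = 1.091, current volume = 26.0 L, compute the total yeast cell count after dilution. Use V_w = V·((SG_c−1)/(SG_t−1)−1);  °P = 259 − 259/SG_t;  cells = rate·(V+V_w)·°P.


V_w = 26.0·((1.091−1)/(1.052−1)−1) = 19.5000
V_final = 26.0 + 19.5000 = 45.5000
°P = 259 − 259/1.052 = 12.8023
cells = 1.11·45.5000·12.8023

646.5792 billion cells


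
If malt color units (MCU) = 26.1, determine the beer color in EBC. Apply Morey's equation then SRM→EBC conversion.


SRM = 1.4922·MCU^0.6859;  EBC = SRM·1.97
SRM = 1.4922·26.1^0.6859 = 13.9798
EBC = 13.9798·1.97

27.5402 EBC


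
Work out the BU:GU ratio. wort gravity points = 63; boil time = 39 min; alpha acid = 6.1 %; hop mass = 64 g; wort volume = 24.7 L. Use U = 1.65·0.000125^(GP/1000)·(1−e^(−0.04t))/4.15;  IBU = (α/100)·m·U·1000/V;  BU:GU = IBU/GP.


U = 1.65·0.000125^(63/1000)·(1−e^(−0.04·39))/4.15 = 0.1783
IBU = (6.1/100)·64·0.1783·1000/24.7 = 28.1778
BU:GU = 28.1778/63

0.4473


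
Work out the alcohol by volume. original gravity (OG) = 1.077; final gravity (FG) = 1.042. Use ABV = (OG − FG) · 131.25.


ABV = (1.077 − 1.042) · 131.25

4.5937 % ABV


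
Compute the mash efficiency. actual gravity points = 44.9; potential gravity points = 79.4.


efficiency = actual / potential × 100
efficiency = 44.9 / 79.4 × 100

56.5491 %


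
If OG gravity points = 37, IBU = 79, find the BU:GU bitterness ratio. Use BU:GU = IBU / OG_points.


BU:GU = 79 / 37

2.1351


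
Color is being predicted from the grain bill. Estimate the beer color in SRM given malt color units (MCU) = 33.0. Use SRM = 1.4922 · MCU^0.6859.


SRM = 1.4922 · 33.0^0.6859

16.4201 SRM


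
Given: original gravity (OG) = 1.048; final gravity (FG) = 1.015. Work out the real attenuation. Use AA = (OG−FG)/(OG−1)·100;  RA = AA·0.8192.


AA = (1.048 − 1.015)/(1.048 − 1)·100 = 68.7500
RA = 68.7500·0.8192

56.3200 %


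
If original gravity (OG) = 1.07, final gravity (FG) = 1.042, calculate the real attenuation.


AA = (OG−FG)/(OG−1)·100;  RA = AA·0.8192
AA = (1.07 − 1.042)/(1.07 − 1)·100 = 40.0000
RA = 40.0000·0.8192

32.7680 %


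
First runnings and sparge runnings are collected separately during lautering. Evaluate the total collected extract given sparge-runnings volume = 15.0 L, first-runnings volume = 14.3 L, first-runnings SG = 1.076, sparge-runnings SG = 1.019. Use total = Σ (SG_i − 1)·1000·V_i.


first = (1.076 − 1)·1000·14.3 = 1086.8000
sparge = (1.019 − 1)·1000·15.0 = 285.0000
total = 1086.8000 + 285.0000

1371.8000 gravity·L


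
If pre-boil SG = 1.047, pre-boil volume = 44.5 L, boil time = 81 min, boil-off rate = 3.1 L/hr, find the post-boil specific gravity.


V_post = V_pre − rate·(t/60);  SG_post = 1 + (SG_pre−1)·V_pre/V_post
V_post = 44.5 − 3.1·(81/60) = 40.3150
SG_post = 1 + (1.047 − 1)·44.5/40.3150

1.0519


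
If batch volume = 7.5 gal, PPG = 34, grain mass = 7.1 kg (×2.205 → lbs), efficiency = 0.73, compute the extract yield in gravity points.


points = lbs × PPG × eff / vol
lbs = 7.1 × 2.205 = 15.6555
points = 15.6555 × 34 × 0.73 / 7.5

51.8093 points


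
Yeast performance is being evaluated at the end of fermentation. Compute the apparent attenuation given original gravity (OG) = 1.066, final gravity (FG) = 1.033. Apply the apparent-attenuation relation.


AA = (OG − FG)/(OG − 1) · 100
AA = (1.066 − 1.033)/(1.066 − 1) · 100

50.0000 %


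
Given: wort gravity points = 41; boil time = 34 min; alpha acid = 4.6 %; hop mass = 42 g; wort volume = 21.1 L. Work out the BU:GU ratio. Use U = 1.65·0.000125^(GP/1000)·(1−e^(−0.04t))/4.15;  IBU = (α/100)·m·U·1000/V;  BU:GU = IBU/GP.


U = 1.65·0.000125^(41/1000)·(1−e^(−0.04·34))/4.15 = 0.2045
IBU = (4.6/100)·42·0.2045·1000/21.1 = 18.7206
BU:GU = 18.7206/41

0.4566


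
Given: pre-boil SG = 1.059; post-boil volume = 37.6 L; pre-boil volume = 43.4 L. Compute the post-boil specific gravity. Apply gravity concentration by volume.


SG_post = 1 + (SG_pre − 1)·V_pre/V_post
pts_pre = (1.059 − 1)·1000 = 59.0000
pts_post = 59.0000·43.4/37.6 = 68.1011
SG_post = 1 + 68.1011/1000

1.0681


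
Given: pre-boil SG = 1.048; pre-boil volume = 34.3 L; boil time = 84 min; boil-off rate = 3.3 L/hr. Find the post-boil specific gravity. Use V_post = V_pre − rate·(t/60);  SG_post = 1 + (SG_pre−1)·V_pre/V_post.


V_post = 34.3 − 3.3·(84/60) = 29.6800
SG_post = 1 + (1.048 − 1)·34.3/29.6800

1.0555


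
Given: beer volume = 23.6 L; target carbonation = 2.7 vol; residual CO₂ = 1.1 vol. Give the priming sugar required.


sugar = (target − residual)·4.0·V
sugar = (2.7 − 1.1)·4.0·23.6

151.0400 g


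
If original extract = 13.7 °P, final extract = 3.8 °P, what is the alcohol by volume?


SG = 259/(259 − P);  ABV = (OG − FG)·131.25
OG = 259/(259 − 13.7) = 1.0558
FG = 259/(259 − 3.8) = 1.0149
ABV = (1.0558 − 1.0149)·131.25

5.3760 % ABV


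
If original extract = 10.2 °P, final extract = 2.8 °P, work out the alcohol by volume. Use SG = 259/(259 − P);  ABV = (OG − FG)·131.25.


OG = 259/(259 − 10.2) = 1.0410
FG = 259/(259 − 2.8) = 1.0109
ABV = (1.0410 − 1.0109)·131.25

3.9464 % ABV


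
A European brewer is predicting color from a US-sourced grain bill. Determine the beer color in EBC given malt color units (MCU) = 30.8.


SRM = 1.4922·MCU^0.6859;  EBC = SRM·1.97
SRM = 1.4922·30.8^0.6859 = 15.6612
EBC = 15.6612·1.97

30.8525 EBC


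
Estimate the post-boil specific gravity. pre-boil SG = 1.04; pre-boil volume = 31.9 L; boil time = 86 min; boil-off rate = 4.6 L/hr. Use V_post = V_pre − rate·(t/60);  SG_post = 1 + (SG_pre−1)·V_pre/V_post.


V_post = 31.9 − 4.6·(86/60) = 25.3067
SG_post = 1 + (1.04 − 1)·31.9/25.3067

1.0504


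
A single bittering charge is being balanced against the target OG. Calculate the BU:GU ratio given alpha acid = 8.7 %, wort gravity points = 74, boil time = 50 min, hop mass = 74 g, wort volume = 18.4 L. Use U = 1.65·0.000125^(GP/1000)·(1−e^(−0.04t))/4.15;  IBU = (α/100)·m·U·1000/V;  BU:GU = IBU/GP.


U = 1.65·0.000125^(74/1000)·(1−e^(−0.04·50))/4.15 = 0.1768
IBU = (8.7/100)·74·0.1768·1000/18.4 = 61.8569
BU:GU = 61.8569/74

0.8359


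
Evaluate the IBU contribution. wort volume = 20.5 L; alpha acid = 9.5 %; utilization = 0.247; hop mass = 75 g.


IBU = (α/100)·mass·U·1000 / V
IBU = (9.5/100)·75·0.247·1000 / 20.5

85.8476 IBU


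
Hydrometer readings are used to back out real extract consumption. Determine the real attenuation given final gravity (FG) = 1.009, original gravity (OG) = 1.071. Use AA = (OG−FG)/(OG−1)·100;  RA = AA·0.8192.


AA = (1.071 − 1.009)/(1.071 − 1)·100 = 87.3239
RA = 87.3239·0.8192

71.5358 %


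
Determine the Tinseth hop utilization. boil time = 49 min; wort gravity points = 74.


U = 1.65·0.000125^(GP/1000) · (1 − e^(−0.04·t))/4.15
bigness = 1.65·0.000125^(74/1000) = 0.8485
boil_factor = (1 − e^(−0.04·49))/4.15 = 0.2070
U = 0.8485 · 0.2070

0.1757


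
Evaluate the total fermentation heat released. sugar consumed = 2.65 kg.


Q = m_sugar · 590 kJ/kg
Q = 2.65 · 590

1563.5000 kJ


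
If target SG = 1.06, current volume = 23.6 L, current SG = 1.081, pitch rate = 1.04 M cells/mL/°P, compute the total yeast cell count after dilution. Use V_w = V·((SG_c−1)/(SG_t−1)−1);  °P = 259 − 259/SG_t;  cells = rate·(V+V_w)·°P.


V_w = 23.6·((1.081−1)/(1.06−1)−1) = 8.2600
V_final = 23.6 + 8.2600 = 31.8600
°P = 259 − 259/1.06 = 14.6604
cells = 1.04·31.8600·14.6604

485.7628 billion cells


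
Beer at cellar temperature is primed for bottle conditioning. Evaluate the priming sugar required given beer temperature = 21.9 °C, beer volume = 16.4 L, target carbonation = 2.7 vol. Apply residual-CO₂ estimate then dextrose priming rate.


residual = 14.695·(0.01821 + 0.09011·e^(−0.04·T));  sugar = (target − residual)·4.0·V
residual = 14.695·(0.01821 + 0.09011·e^(−0.04·21.9)) = 0.8190
sugar = (2.7 − 0.8190)·4.0·16.4

123.3910 g


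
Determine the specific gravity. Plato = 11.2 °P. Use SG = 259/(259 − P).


SG = 259/(259 − 11.2)

1.0452


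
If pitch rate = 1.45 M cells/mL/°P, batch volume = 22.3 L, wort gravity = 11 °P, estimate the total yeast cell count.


cells (billions) = rate · V_L · °P
cells = 1.45 · 22.3 · 11

355.6850 billion cells


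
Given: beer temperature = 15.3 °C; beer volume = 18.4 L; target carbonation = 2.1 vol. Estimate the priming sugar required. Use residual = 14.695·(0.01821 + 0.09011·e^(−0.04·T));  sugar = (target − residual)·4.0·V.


residual = 14.695·(0.01821 + 0.09011·e^(−0.04·15.3)) = 0.9856
sugar = (2.1 − 0.9856)·4.0·18.4

82.0165 g


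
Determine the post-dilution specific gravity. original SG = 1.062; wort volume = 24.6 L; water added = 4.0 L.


SG_new = 1 + (SG_old − 1)·V_old/(V_old + V_water)
pts = (1.062 − 1)·1000·24.6/(24.6 + 4.0) = 53.3287
SG_new = 1 + 53.3287/1000

1.0533


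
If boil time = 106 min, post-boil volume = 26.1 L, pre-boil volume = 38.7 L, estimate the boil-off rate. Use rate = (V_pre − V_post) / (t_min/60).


rate = (38.7 − 26.1) / (106/60)

7.1321 L/hr


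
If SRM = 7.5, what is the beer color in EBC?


EBC = SRM · 1.97
EBC = 7.5 · 1.97

14.7750 EBC


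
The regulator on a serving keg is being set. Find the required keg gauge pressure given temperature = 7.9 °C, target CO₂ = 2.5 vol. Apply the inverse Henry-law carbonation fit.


psi = vols/(0.01821 + 0.09011·e^(−0.04·T)) − 14.695
psi = 2.5/(0.01821 + 0.09011·e^(−0.04·7.9)) − 14.695

15.1004 psi


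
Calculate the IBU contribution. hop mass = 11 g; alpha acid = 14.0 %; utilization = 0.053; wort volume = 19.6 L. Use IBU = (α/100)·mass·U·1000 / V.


IBU = (14.0/100)·11·0.053·1000 / 19.6

4.1643 IBU


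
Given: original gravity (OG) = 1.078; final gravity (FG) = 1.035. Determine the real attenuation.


AA = (OG−FG)/(OG−1)·100;  RA = AA·0.8192
AA = (1.078 − 1.035)/(1.078 − 1)·100 = 55.1282
RA = 55.1282·0.8192

45.1610 %


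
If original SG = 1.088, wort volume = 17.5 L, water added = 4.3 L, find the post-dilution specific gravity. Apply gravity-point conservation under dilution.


SG_new = 1 + (SG_old − 1)·V_old/(V_old + V_water)
pts = (1.088 − 1)·1000·17.5/(17.5 + 4.3) = 70.6422
SG_new = 1 + 70.6422/1000

1.0706


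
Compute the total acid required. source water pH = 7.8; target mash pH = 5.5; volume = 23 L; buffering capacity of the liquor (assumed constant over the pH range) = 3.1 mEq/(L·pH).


acid = buffering capacity · (pH_source − pH_target) · V
acid = 3.1 · (7.8 − 5.5) · 23

163.9900 mEq


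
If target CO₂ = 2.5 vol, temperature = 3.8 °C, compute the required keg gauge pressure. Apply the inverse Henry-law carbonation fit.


psi = vols/(0.01821 + 0.09011·e^(−0.04·T)) − 14.695
psi = 2.5/(0.01821 + 0.09011·e^(−0.04·3.8)) − 14.695

11.4520 psi


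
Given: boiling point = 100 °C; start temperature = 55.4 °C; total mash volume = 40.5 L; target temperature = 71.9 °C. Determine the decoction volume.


V_dec = V_total·(T_target − T_start)/(T_boil − T_start)
V_dec = 40.5·(71.9 − 55.4)/(100 − 55.4)

14.9832 L
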